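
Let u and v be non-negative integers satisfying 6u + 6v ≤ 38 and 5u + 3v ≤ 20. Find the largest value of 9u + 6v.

39

The continuous relaxation peaks at (0.5, 5.83) with value 39.50; rounding to a feasible lattice point costs some objective.
(u,v)=(1,5): 6·1+6·5=36≤38, 5·1+3·5=20≤20, objective 39.
(u,v)=(0,6): 6·0+6·6=36≤38, 5·0+3·6=18≤20, objective 36.
(u,v)=(1,4): 6·1+6·4=30≤38, 5·1+3·4=17≤20, objective 33.
Maximum is 39 at (u,v)=(1,5).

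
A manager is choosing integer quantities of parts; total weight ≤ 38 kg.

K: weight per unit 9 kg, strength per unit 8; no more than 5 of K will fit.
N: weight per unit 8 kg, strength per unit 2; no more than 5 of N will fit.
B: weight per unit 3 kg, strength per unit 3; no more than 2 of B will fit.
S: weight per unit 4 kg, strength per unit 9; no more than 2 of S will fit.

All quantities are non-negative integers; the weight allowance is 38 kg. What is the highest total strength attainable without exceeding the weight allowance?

Take 3×K, 1×B, and 2×S: weight 38 ≤ 38, strength 3·8 + 1·3 + 2·9 = 45.
S has the best ratio (9/4) and is taken to its limit of 2; remaining capacity is filled optimally with the others.

45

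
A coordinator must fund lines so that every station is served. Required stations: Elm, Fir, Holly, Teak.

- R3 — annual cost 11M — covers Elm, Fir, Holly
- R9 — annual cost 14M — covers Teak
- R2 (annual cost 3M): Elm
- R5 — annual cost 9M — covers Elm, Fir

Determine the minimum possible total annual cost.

25

Choose R3 and R9: together they cover Elm, Fir, Holly, Teak — every station.
Total annual cost: 11 + 14 = 25.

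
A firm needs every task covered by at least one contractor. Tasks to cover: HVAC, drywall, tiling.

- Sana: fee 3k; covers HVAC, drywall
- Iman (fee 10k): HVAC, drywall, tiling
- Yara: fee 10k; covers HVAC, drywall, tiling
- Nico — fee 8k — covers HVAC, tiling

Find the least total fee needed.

10

This is a weighted set-cover instance.
The greedy cost-per-new-task heuristic would pick Sana and Nico for 11, but a cheaper cover exists.
Iman alone covers HVAC, drywall, tiling — every task.
Total fee: 10.
No cover costs less than 10.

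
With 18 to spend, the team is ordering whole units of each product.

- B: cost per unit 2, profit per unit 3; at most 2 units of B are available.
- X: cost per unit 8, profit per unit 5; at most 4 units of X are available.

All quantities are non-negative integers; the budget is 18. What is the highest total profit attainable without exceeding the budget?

Take 1×B and 2×X: cost 18 ≤ 18, profit 1·3 + 2·5 = 13.
No other integer combination yields more.

13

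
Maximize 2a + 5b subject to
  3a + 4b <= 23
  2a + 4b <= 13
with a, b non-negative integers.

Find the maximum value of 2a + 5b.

The continuous relaxation peaks at (0, 3.25) with value 16.25; rounding to a feasible lattice point costs some objective.
(a,b)=(0,3): 3·0+4·3=12≤23, 2·0+4·3=12≤13, objective 15.
(a,b)=(1,2): 3·1+4·2=11≤23, 2·1+4·2=10≤13, objective 12.
No feasible integer point exceeds 15.

15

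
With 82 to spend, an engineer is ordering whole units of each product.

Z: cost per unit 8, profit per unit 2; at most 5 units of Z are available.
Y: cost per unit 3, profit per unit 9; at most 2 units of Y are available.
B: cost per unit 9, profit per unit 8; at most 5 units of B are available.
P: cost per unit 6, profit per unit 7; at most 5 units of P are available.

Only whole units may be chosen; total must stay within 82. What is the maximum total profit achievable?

This is a bounded integer knapsack.
1×Z, 2×Y, 4×B, and 5×P: cost 80 ≤ 82, profit 1·2 + 2·9 + 4·8 + 5·7 = 87.
2×Y, 5×B, and 5×P: cost 81 ≤ 82, profit 2·9 + 5·8 + 5·7 = 93.
Best is 93.

93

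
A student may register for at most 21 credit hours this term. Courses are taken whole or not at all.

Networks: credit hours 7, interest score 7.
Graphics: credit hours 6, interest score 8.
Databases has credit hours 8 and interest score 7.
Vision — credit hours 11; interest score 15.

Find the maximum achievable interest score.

23

This is a 0-1 knapsack instance.
Graphics + Vision: credit hours 6 + 11 = 17 ≤ 21, interest score 8 + 15 = 23.
Networks + Vision: credit hours 7 + 11 = 18 ≤ 21, interest score 7 + 15 = 22.
Databases + Vision: credit hours 8 + 11 = 19 ≤ 21, interest score 7 + 15 = 22.
Best is Graphics and Vision with total interest score 23.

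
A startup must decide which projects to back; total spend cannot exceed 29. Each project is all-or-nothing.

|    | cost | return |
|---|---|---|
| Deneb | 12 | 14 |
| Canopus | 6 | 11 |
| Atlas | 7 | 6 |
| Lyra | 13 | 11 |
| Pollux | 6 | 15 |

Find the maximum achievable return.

40

Allowing fractional choices, the relaxed optimum would be about 44.3, but projects are indivisible.
Canopus + Lyra + Pollux: cost 6 + 13 + 6 = 25 ≤ 29, return 11 + 11 + 15 = 37.
Deneb + Canopus + Pollux: cost 12 + 6 + 6 = 24 ≤ 29, return 14 + 11 + 15 = 40.
Best is Deneb, Canopus, and Pollux with total return 40.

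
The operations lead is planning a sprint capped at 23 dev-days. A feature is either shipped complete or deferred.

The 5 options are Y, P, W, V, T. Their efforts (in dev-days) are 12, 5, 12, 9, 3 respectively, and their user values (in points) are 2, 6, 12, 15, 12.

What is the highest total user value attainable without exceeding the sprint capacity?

This is a 0-1 knapsack instance.
Take P, V, and T: effort 5 + 9 + 3 = 17 ≤ 23, user value 6 + 15 + 12 = 33.
No other feasible combination does better.

33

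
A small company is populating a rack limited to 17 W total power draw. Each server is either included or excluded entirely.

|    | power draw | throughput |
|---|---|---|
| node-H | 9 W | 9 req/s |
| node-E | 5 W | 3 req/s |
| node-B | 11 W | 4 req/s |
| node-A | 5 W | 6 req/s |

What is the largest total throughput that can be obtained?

15

node-H + node-E: power draw 9 + 5 = 14 ≤ 17, throughput 9 + 3 = 12.
node-H + node-A: power draw 9 + 5 = 14 ≤ 17, throughput 9 + 6 = 15.
node-B + node-A: power draw 11 + 5 = 16 ≤ 17, throughput 4 + 6 = 10.
Best is node-H and node-A with total throughput 15.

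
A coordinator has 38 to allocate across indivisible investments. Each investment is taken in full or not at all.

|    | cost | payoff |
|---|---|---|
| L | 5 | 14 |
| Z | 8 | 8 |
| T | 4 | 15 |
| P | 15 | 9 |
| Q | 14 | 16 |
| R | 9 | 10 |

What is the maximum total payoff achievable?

Take L, T, Q, and R: cost 5 + 4 + 14 + 9 = 32 ≤ 38, payoff 14 + 15 + 16 + 10 = 55.
No other feasible combination does better.

55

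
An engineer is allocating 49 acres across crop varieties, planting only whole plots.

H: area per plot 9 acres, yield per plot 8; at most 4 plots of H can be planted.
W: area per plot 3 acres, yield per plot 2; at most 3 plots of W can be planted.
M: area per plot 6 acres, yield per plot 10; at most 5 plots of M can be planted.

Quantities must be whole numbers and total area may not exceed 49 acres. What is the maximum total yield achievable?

Take 2×H and 5×M: area 48 ≤ 49, yield 2·8 + 5·10 = 66.
M has the best ratio (10/6) and is taken to its limit of 5; remaining capacity is filled optimally with the others.

66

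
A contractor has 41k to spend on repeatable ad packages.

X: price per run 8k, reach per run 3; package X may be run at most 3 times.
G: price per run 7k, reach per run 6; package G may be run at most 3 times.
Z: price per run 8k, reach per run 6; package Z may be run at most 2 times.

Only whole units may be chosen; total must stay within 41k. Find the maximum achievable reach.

Take 3×G and 2×Z: price 37 ≤ 41, reach 3·6 + 2·6 = 30.
G has the best ratio (6/7) and is taken to its limit of 3; remaining capacity is filled optimally with the others.

30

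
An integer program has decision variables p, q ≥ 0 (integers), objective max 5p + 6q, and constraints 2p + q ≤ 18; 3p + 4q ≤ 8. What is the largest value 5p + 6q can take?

The continuous relaxation peaks at (2.67, 0) with value 13.33; rounding to a feasible lattice point costs some objective.
(p,q)=(0,2): 2·0+1·2=2≤18, 3·0+4·2=8≤8, objective 12.
(p,q)=(1,1): 2·1+1·1=3≤18, 3·1+4·1=7≤8, objective 11.
(p,q)=(2,0): 2·2+1·0=4≤18, 3·2+4·0=6≤8, objective 10.
The best lattice point is (0,2), giving 12.

12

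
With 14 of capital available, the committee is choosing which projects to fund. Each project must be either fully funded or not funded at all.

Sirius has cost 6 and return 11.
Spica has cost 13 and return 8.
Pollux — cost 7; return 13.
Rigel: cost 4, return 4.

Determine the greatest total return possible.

Take Sirius and Pollux: cost 6 + 7 = 13 ≤ 14, return 11 + 13 = 24.
No other feasible combination does better.

24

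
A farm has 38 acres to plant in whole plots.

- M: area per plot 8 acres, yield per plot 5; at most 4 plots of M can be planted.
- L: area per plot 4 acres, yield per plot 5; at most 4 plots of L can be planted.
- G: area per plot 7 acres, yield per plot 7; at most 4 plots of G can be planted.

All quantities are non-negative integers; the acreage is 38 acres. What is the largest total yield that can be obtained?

L has the best ratio (5/4); taking only L gives at most 4×5 = 20 (stopped by the supply cap of 4).
Mixing does better — 4×L and 3×G: area 37 ≤ 38, yield 4·5 + 3·7 = 41.

41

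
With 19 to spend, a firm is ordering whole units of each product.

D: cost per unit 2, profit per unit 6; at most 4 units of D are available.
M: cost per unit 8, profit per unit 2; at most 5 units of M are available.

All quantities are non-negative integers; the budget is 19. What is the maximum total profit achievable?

26

Take 4×D and 1×M: cost 16 ≤ 19, profit 4·6 + 1·2 = 26.
D has the best ratio (6/2) and is taken to its limit of 4; remaining capacity is filled optimally with the others.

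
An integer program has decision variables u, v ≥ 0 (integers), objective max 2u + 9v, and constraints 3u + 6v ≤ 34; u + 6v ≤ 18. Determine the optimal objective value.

30

The continuous relaxation peaks at (8, 1.67) with value 31.00; rounding to a feasible lattice point costs some objective.
(u,v)=(6,2): 3·6+6·2=30≤34, 1·6+6·2=18≤18, objective 30.
(u,v)=(5,2): 3·5+6·2=27≤34, 1·5+6·2=17≤18, objective 28.
(u,v)=(9,1): 3·9+6·1=33≤34, 1·9+6·1=15≤18, objective 27.
Maximum is 30 at (u,v)=(6,2).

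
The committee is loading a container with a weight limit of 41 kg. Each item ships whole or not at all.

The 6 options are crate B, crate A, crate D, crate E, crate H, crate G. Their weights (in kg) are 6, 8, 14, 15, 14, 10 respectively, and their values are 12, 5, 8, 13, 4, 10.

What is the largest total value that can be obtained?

40

Take crate B, crate A, crate E, and crate G: weight 6 + 8 + 15 + 10 = 39 ≤ 41, value 12 + 5 + 13 + 10 = 40.
No other feasible combination does better.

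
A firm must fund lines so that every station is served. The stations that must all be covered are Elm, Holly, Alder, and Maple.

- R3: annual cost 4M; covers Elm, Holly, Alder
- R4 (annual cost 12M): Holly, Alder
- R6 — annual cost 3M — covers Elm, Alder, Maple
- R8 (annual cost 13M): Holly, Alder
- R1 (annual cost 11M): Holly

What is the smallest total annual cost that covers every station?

This is an integer covering problem.
Choose R3 and R6: together they cover Elm, Holly, Alder, Maple — every station.
Total annual cost: 4 + 3 = 7.
No cover costs less than 7.

7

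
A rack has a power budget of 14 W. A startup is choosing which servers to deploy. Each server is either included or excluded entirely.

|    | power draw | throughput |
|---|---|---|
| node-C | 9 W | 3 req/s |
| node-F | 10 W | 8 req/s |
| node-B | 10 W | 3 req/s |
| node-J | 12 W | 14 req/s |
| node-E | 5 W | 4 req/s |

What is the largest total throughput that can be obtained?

Allowing fractional choices, the relaxed optimum would be about 15.6, but servers are indivisible.
node-F: power draw 10 ≤ 14, throughput 8.
node-J: power draw 12 ≤ 14, throughput 14.
node-C + node-E: power draw 9 + 5 = 14 ≤ 14, throughput 3 + 4 = 7.
Best is node-J with total throughput 14.

14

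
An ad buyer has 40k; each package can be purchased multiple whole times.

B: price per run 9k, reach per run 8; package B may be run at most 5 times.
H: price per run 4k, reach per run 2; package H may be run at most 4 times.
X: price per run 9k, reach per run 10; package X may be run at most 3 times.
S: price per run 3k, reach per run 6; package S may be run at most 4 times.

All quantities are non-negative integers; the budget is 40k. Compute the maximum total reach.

1×B, 2×X, and 4×S: price 39 ≤ 40, reach 1·8 + 2·10 + 4·6 = 52.
3×X and 4×S: price 39 ≤ 40, reach 3·10 + 4·6 = 54.
Best is 54.

54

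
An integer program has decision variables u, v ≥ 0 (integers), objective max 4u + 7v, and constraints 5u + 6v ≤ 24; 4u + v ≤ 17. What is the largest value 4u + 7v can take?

28

(u,v)=(0,4): 5·0+6·4=24≤24, 4·0+1·4=4≤17, objective 28.
(u,v)=(1,3): 5·1+6·3=23≤24, 4·1+1·3=7≤17, objective 25.
(u,v)=(0,3): 5·0+6·3=18≤24, 4·0+1·3=3≤17, objective 21.
The best lattice point is (0,4), giving 28.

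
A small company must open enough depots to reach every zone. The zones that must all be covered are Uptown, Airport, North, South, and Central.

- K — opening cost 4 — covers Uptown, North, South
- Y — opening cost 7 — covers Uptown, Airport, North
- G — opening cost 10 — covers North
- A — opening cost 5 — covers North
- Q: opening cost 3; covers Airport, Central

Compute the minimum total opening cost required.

Choose K and Q: together they cover Uptown, Airport, North, South, Central — every zone.
Total opening cost: 4 + 3 = 7.
No cover costs less than 7.

7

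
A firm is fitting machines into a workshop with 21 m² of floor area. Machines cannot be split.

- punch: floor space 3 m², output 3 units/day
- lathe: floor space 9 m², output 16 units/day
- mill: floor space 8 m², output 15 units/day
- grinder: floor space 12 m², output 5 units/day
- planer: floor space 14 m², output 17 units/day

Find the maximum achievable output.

34

Allowing fractional choices, the relaxed optimum would be about 35.9, but machines are indivisible.
lathe + grinder: floor space 9 + 12 = 21 ≤ 21, output 16 + 5 = 21.
punch + lathe + mill: floor space 3 + 9 + 8 = 20 ≤ 21, output 3 + 16 + 15 = 34.
lathe + mill: floor space 9 + 8 = 17 ≤ 21, output 16 + 15 = 31.
Best is punch, lathe, and mill with total output 34.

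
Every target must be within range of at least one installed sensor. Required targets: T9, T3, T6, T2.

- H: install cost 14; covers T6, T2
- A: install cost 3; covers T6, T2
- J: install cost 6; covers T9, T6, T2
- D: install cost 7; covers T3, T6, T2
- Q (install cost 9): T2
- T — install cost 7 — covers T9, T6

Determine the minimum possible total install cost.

Choose J and D: together they cover T9, T3, T6, T2 — every target.
Total install cost: 6 + 7 = 13.

13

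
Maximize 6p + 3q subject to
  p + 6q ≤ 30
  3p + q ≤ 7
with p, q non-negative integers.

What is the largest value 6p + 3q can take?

(p,q)=(1,4): 1·1+6·4=25≤30, 3·1+1·4=7≤7, objective 18.
(p,q)=(0,5): 1·0+6·5=30≤30, 3·0+1·5=5≤7, objective 15.
(p,q)=(1,3): 1·1+6·3=19≤30, 3·1+1·3=6≤7, objective 15.
No feasible integer point exceeds 18.

18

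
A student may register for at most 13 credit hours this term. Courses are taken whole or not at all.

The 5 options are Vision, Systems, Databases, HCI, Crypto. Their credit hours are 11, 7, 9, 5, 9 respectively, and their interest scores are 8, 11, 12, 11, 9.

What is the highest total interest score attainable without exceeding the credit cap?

22

Allowing fractional choices, the relaxed optimum would be about 23.3, but courses are indivisible.
HCI: credit hours 5 ≤ 13, interest score 11.
Systems + HCI: credit hours 7 + 5 = 12 ≤ 13, interest score 11 + 11 = 22.
Databases: credit hours 9 ≤ 13, interest score 12.
Best is Systems and HCI with total interest score 22.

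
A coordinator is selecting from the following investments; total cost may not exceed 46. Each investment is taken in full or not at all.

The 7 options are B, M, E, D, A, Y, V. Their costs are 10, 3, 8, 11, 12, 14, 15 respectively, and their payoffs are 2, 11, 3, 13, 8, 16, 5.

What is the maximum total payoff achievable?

Allowing fractional choices, the relaxed optimum would be about 50.2, but investments are indivisible.
M + D + A + Y: cost 3 + 11 + 12 + 14 = 40 ≤ 46, payoff 11 + 13 + 8 + 16 = 48.
B + M + E + D + Y: cost 10 + 3 + 8 + 11 + 14 = 46 ≤ 46, payoff 2 + 11 + 3 + 13 + 16 = 45.
M + D + Y + V: cost 3 + 11 + 14 + 15 = 43 ≤ 46, payoff 11 + 13 + 16 + 5 = 45.
Best is M, D, A, and Y with total payoff 48.

48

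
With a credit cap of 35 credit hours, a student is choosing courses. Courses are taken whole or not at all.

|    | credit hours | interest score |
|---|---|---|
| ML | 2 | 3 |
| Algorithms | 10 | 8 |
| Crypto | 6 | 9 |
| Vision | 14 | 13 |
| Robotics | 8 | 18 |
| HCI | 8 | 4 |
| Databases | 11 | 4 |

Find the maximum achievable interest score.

43

ML + Algorithms + Vision + Robotics: credit hours 2 + 10 + 14 + 8 = 34 ≤ 35, interest score 3 + 8 + 13 + 18 = 42.
ML + Algorithms + Crypto + Robotics + HCI: credit hours 2 + 10 + 6 + 8 + 8 = 34 ≤ 35, interest score 3 + 8 + 9 + 18 + 4 = 42.
ML + Crypto + Vision + Robotics: credit hours 2 + 6 + 14 + 8 = 30 ≤ 35, interest score 3 + 9 + 13 + 18 = 43.
Best is ML, Crypto, Vision, and Robotics with total interest score 43.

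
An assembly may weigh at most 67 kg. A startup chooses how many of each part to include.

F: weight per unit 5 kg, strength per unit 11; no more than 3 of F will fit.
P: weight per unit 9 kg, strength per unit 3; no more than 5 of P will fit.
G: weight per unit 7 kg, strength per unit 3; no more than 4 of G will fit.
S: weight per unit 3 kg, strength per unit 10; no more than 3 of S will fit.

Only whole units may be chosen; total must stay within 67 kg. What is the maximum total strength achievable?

3×F, 1×P, 4×G, and 3×S: weight 61 ≤ 67, strength 3·11 + 1·3 + 4·3 + 3·10 = 78.
3×F, 2×P, 3×G, and 3×S: weight 63 ≤ 67, strength 3·11 + 2·3 + 3·3 + 3·10 = 78.
Best is 78.

78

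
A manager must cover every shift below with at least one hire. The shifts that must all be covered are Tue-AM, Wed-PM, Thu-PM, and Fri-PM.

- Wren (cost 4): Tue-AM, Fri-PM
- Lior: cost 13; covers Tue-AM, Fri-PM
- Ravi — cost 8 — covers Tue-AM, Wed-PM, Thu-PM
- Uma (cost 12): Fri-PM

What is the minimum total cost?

This is an integer covering problem.
Choose Wren and Ravi: together they cover Tue-AM, Wed-PM, Thu-PM, Fri-PM — every shift.
Total cost: 4 + 8 = 12.
No cover costs less than 12.

12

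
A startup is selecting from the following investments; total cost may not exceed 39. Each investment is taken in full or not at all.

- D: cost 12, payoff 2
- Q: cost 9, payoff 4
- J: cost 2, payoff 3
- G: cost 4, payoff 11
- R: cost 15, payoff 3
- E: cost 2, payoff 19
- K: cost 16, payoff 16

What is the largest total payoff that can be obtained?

Treat it as a binary knapsack problem.
Q + J + G + E + K: cost 9 + 2 + 4 + 2 + 16 = 33 ≤ 39, payoff 4 + 3 + 11 + 19 + 16 = 53.
D + J + G + E + K: cost 12 + 2 + 4 + 2 + 16 = 36 ≤ 39, payoff 2 + 3 + 11 + 19 + 16 = 51.
J + G + R + E + K: cost 2 + 4 + 15 + 2 + 16 = 39 ≤ 39, payoff 3 + 11 + 3 + 19 + 16 = 52.
Best is Q, J, G, E, and K with total payoff 53.

53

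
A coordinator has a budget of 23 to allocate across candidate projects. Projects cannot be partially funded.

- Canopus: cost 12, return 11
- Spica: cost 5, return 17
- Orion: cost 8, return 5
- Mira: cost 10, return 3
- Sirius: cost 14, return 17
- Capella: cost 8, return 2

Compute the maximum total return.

Take Spica and Sirius: cost 5 + 14 = 19 ≤ 23, return 17 + 17 = 34.
No other feasible combination does better.

34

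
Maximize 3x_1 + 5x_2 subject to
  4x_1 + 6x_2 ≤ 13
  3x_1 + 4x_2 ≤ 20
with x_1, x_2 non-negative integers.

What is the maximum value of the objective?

10

Relaxing integrality, the LP optimum is 10.83 at (x_1,x_2) = (0, 2.17), which is not an integer point.
(x_1,x_2)=(0,2): 4·0+6·2=12≤13, 3·0+4·2=8≤20, objective 10.
(x_1,x_2)=(1,1): 4·1+6·1=10≤13, 3·1+4·1=7≤20, objective 8.
(x_1,x_2)=(0,1): 4·0+6·1=6≤13, 3·0+4·1=4≤20, objective 5.
Maximum is 10 at (x_1,x_2)=(0,2).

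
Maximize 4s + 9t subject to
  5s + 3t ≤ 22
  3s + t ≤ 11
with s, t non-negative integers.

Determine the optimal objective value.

63

(s,t)=(0,7) is feasible, giving 63.
(s,t)=(0,6) is feasible, giving 54.
The best lattice point is (0,7), giving 63.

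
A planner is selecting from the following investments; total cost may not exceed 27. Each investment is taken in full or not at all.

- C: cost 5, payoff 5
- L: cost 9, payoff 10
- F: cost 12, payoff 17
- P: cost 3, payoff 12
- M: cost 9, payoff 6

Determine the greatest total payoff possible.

Take L, F, and P: cost 9 + 12 + 3 = 24 ≤ 27, payoff 10 + 17 + 12 = 39.
No other feasible combination does better.

39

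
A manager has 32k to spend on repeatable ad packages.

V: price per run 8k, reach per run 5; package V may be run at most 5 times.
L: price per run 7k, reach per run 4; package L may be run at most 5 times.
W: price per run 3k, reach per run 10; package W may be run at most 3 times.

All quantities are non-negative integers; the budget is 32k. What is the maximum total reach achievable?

44

Take 2×V, 1×L, and 3×W: price 32 ≤ 32, reach 2·5 + 1·4 + 3·10 = 44.
W has the best ratio (10/3) and is taken to its limit of 3; remaining capacity is filled optimally with the others.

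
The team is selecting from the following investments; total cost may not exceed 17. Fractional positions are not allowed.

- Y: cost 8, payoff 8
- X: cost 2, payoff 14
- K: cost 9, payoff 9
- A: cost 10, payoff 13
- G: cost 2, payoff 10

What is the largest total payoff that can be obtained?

37

Allowing fractional choices, the relaxed optimum would be about 40.0, but investments are indivisible.
X + A + G: cost 2 + 10 + 2 = 14 ≤ 17, payoff 14 + 13 + 10 = 37.
X + K + G: cost 2 + 9 + 2 = 13 ≤ 17, payoff 14 + 9 + 10 = 33.
Y + X + G: cost 8 + 2 + 2 = 12 ≤ 17, payoff 8 + 14 + 10 = 32.
Best is X, A, and G with total payoff 37.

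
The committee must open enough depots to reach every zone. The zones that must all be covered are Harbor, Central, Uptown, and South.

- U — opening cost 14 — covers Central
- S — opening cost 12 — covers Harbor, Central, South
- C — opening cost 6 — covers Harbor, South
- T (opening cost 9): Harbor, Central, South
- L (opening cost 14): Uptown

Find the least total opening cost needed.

Choose T and L: together they cover Harbor, Central, Uptown, South — every zone.
Total opening cost: 9 + 14 = 23.

23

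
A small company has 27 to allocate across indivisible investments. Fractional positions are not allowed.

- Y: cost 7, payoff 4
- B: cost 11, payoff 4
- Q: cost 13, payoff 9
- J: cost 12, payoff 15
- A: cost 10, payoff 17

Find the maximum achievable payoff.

This is a 0-1 knapsack instance.
J + A: cost 12 + 10 = 22 ≤ 27, payoff 15 + 17 = 32.
Q + J: cost 13 + 12 = 25 ≤ 27, payoff 9 + 15 = 24.
Q + A: cost 13 + 10 = 23 ≤ 27, payoff 9 + 17 = 26.
Best is J and A with total payoff 32.

32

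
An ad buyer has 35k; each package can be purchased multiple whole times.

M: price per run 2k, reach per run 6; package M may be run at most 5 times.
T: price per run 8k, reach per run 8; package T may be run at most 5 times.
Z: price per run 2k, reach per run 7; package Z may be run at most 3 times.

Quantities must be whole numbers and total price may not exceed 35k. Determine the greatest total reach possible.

67

Z has the best ratio (7/2); taking only Z gives at most 3×7 = 21 (stopped by the supply cap of 3).
Mixing does better — 5×M, 2×T, and 3×Z: price 32 ≤ 35, reach 5·6 + 2·8 + 3·7 = 67.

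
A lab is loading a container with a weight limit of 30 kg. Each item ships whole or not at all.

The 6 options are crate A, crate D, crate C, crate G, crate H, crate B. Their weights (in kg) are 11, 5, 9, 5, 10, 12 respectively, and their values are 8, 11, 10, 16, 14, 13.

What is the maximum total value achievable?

51

Treat it as a binary knapsack problem.
crate D + crate C + crate G + crate H: weight 5 + 9 + 5 + 10 = 29 ≤ 30, value 11 + 10 + 16 + 14 = 51.
crate A + crate D + crate C + crate G: weight 11 + 5 + 9 + 5 = 30 ≤ 30, value 8 + 11 + 10 + 16 = 45.
Best is crate D, crate C, crate G, and crate H with total value 51.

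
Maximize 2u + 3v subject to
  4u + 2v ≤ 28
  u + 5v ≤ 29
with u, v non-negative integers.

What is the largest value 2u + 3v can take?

(u,v)=(4,5): 4·4+2·5=26≤28, 1·4+5·5=29≤29, objective 23.
(u,v)=(5,4): 4·5+2·4=28≤28, 1·5+5·4=25≤29, objective 22.
(u,v)=(3,5): 4·3+2·5=22≤28, 1·3+5·5=28≤29, objective 21.
Maximum is 23 at (u,v)=(4,5).

23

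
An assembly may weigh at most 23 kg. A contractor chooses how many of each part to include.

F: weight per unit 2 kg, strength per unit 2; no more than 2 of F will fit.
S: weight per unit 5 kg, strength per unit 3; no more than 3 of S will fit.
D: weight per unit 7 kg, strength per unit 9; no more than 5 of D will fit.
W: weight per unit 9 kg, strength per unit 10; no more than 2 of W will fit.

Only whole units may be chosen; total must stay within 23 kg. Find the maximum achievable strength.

29

Take 1×F and 3×D: weight 23 ≤ 23, strength 1·2 + 3·9 = 29.
No other integer combination yields more.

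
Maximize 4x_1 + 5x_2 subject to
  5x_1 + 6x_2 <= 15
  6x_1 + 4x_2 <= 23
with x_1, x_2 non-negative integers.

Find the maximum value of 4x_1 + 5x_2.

The continuous relaxation peaks at (0, 2.5) with value 12.50; rounding to a feasible lattice point costs some objective.
(x_1,x_2)=(3,0) is feasible, giving 12.
(x_1,x_2)=(0,2) is feasible, giving 10.
(x_1,x_2)=(1,1) is feasible, giving 9.
Maximum is 12 at (x_1,x_2)=(3,0).

12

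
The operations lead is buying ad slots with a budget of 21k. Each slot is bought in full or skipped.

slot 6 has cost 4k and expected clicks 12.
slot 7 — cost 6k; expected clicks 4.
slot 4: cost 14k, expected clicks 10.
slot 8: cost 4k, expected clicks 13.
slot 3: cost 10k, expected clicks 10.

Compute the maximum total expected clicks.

Take slot 6, slot 8, and slot 3: cost 4 + 4 + 10 = 18 ≤ 21, expected clicks 12 + 13 + 10 = 35.
No other feasible combination does better.

35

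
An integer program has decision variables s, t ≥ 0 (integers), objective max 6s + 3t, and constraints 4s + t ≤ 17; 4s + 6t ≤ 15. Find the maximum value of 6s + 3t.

(s,t)=(3,0) is feasible, giving 18.
(s,t)=(2,1) is feasible, giving 15.
Maximum is 18 at (s,t)=(3,0).

18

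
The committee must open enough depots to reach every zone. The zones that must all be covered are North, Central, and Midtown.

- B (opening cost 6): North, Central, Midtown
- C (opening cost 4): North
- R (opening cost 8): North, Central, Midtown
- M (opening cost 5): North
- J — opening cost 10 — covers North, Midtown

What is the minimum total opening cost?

6

B alone covers North, Central, Midtown — every zone.
Total opening cost: 6.
No cover costs less than 6.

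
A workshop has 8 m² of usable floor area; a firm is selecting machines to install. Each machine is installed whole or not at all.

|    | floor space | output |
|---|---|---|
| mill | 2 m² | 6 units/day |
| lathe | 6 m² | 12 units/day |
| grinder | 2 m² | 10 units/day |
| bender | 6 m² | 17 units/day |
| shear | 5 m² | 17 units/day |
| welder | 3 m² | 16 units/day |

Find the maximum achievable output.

Allowing fractional choices, the relaxed optimum would be about 36.2, but machines are indivisible.
grinder + shear: floor space 2 + 5 = 7 ≤ 8, output 10 + 17 = 27.
shear + welder: floor space 5 + 3 = 8 ≤ 8, output 17 + 16 = 33.
mill + grinder + welder: floor space 2 + 2 + 3 = 7 ≤ 8, output 6 + 10 + 16 = 32.
Best is shear and welder with total output 33.

33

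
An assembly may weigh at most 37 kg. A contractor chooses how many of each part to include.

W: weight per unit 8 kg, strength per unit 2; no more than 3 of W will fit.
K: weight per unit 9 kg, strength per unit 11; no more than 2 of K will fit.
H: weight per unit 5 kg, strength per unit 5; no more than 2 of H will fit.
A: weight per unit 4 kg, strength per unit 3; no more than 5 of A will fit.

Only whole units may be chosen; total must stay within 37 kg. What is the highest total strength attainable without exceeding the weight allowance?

38

2×K, 1×H, and 3×A: weight 35 ≤ 37, strength 2·11 + 1·5 + 3·3 = 36.
2×K, 2×H, and 2×A: weight 36 ≤ 37, strength 2·11 + 2·5 + 2·3 = 38.
Best is 38.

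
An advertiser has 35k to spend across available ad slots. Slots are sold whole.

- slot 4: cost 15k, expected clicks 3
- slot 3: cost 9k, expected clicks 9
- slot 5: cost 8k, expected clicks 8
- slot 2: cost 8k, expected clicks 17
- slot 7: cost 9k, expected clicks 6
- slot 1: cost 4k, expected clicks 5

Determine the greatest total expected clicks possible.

slot 3 + slot 5 + slot 2 + slot 7: cost 9 + 8 + 8 + 9 = 34 ≤ 35, expected clicks 9 + 8 + 17 + 6 = 40.
slot 3 + slot 5 + slot 2 + slot 1: cost 9 + 8 + 8 + 4 = 29 ≤ 35, expected clicks 9 + 8 + 17 + 5 = 39.
slot 3 + slot 2 + slot 7 + slot 1: cost 9 + 8 + 9 + 4 = 30 ≤ 35, expected clicks 9 + 17 + 6 + 5 = 37.
Best is slot 3, slot 5, slot 2, and slot 7 with total expected clicks 40.

40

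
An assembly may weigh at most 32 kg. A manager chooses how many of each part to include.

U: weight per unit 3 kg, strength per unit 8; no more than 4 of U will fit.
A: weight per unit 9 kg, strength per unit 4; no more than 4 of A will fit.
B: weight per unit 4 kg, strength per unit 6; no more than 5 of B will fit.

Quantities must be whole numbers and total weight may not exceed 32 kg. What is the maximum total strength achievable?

62

U has the best ratio (8/3); taking only U gives at most 4×8 = 32 (stopped by the supply cap of 4).
Mixing does better — 4×U and 5×B: weight 32 ≤ 32, strength 4·8 + 5·6 = 62.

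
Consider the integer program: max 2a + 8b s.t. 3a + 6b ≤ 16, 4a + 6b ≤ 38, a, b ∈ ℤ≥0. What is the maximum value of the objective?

Relaxing integrality, the LP optimum is 21.33 at (a,b) = (0, 2.67), which is not an integer point.
(a,b)=(1,2): 3·1+6·2=15≤16, 4·1+6·2=16≤38, objective 18.
(a,b)=(0,2): 3·0+6·2=12≤16, 4·0+6·2=12≤38, objective 16.
(a,b)=(2,1): 3·2+6·1=12≤16, 4·2+6·1=14≤38, objective 12.
Maximum is 18 at (a,b)=(1,2).

18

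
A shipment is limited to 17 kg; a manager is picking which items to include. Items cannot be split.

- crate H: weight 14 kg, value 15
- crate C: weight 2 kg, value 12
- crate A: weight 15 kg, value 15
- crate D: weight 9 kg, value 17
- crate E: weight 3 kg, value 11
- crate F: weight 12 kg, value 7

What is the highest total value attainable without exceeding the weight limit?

40

This is an integer program with binary decision variables.
crate C + crate D + crate E: weight 2 + 9 + 3 = 14 ≤ 17, value 12 + 17 + 11 = 40.
crate C + crate E + crate F: weight 2 + 3 + 12 = 17 ≤ 17, value 12 + 11 + 7 = 30.
Best is crate C, crate D, and crate E with total value 40.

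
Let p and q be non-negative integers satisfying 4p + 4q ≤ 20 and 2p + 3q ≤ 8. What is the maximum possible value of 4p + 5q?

16

(p,q)=(4,0): 4·4+4·0=16≤20, 2·4+3·0=8≤8, objective 16.
(p,q)=(3,0): 4·3+4·0=12≤20, 2·3+3·0=6≤8, objective 12.
Maximum is 16 at (p,q)=(4,0).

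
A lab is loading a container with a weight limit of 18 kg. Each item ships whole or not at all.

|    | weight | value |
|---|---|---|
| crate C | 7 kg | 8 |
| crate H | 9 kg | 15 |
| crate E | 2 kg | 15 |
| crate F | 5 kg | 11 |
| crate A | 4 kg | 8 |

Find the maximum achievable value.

Take crate C, crate E, crate F, and crate A: weight 7 + 2 + 5 + 4 = 18 ≤ 18, value 8 + 15 + 11 + 8 = 42.
No other feasible combination does better.

42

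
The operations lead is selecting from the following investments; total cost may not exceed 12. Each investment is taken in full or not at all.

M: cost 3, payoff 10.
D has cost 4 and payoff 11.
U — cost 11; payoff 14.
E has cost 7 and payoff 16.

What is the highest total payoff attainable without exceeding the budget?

27

This is a 0-1 knapsack instance.
Allowing fractional choices, the relaxed optimum would be about 32.4, but investments are indivisible.
M + E: cost 3 + 7 = 10 ≤ 12, payoff 10 + 16 = 26.
D + E: cost 4 + 7 = 11 ≤ 12, payoff 11 + 16 = 27.
Best is D and E with total payoff 27.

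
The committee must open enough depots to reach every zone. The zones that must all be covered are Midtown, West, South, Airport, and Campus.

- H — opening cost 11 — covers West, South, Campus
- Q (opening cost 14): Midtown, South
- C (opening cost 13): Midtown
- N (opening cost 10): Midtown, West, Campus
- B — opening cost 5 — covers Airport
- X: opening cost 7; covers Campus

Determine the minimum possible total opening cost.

26

Choose H, N, and B: together they cover Midtown, West, South, Airport, Campus — every zone.
Total opening cost: 11 + 10 + 5 = 26.
No cover costs less than 26.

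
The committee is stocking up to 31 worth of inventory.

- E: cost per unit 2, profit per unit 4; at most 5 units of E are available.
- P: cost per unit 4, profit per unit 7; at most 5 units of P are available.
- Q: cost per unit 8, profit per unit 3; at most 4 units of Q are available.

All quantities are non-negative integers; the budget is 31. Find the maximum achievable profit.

55

E has the best ratio (4/2); taking only E gives at most 5×4 = 20 (stopped by the supply cap of 5).
Mixing does better — 5×E and 5×P: cost 30 ≤ 31, profit 5·4 + 5·7 = 55.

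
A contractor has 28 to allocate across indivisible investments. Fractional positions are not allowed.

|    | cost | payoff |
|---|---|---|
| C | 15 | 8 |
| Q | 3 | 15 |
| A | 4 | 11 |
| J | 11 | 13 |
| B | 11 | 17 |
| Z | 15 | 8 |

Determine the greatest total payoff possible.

45

This is an integer program with binary decision variables.
Take Q, J, and B: cost 3 + 11 + 11 = 25 ≤ 28, payoff 15 + 13 + 17 = 45.
No other feasible combination does better.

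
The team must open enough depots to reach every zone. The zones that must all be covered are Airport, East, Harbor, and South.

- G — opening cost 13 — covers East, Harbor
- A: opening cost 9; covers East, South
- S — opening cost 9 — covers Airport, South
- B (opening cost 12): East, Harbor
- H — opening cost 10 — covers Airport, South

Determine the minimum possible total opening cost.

The greedy cost-per-new-zone heuristic would pick A, S, and B for 30, but a cheaper cover exists.
Choose S and B: together they cover Airport, East, Harbor, South — every zone.
Total opening cost: 9 + 12 = 21.
No cover costs less than 21.

21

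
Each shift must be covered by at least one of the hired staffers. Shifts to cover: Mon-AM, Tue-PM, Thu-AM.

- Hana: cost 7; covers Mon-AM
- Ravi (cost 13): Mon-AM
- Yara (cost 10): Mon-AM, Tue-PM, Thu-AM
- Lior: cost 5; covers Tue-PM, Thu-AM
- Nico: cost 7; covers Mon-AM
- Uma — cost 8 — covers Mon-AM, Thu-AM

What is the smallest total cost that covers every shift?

10

The greedy cost-per-new-shift heuristic would pick Lior and Hana for 12, but a cheaper cover exists.
Yara alone covers Mon-AM, Tue-PM, Thu-AM — every shift.
Total cost: 10.
No cover costs less than 10.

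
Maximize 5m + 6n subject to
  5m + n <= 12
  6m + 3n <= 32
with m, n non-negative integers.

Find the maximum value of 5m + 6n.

(m,n)=(0,10) is feasible, giving 60.
(m,n)=(0,9) is feasible, giving 54.
Maximum is 60 at (m,n)=(0,10).

60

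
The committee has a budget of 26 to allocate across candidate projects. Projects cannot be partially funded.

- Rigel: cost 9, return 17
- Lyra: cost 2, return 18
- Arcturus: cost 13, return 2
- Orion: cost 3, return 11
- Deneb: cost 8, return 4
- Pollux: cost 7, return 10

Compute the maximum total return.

This is a 0-1 knapsack instance.
Rigel + Lyra + Orion + Deneb: cost 9 + 2 + 3 + 8 = 22 ≤ 26, return 17 + 18 + 11 + 4 = 50.
Rigel + Lyra + Orion + Pollux: cost 9 + 2 + 3 + 7 = 21 ≤ 26, return 17 + 18 + 11 + 10 = 56.
Rigel + Lyra + Deneb + Pollux: cost 9 + 2 + 8 + 7 = 26 ≤ 26, return 17 + 18 + 4 + 10 = 49.
Best is Rigel, Lyra, Orion, and Pollux with total return 56.

56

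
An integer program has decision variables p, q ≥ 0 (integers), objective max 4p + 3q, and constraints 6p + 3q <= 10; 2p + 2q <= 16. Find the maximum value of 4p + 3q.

9

The continuous relaxation peaks at (0, 3.33) with value 10.00; rounding to a feasible lattice point costs some objective.
(p,q)=(0,3): 6·0+3·3=9≤10, 2·0+2·3=6≤16, objective 9.
(p,q)=(0,2): 6·0+3·2=6≤10, 2·0+2·2=4≤16, objective 6.
The best lattice point is (0,3), giving 9.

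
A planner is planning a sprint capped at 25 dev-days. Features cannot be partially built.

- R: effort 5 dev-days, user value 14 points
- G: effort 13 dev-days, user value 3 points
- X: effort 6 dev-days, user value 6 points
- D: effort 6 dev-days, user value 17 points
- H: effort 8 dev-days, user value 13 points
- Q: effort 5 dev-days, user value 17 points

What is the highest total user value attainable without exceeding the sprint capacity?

61

This is a 0-1 knapsack instance.
Take R, D, H, and Q: effort 5 + 6 + 8 + 5 = 24 ≤ 25, user value 14 + 17 + 13 + 17 = 61.
No other feasible combination does better.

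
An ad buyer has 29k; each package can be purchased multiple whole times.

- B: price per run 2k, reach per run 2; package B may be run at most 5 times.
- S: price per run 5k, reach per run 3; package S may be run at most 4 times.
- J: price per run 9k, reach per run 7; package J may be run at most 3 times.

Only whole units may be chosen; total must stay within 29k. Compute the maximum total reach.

5×B and 2×J: price 28 ≤ 29, reach 5·2 + 2·7 = 24.
1×B and 3×J: price 29 ≤ 29, reach 1·2 + 3·7 = 23.
Best is 24.

24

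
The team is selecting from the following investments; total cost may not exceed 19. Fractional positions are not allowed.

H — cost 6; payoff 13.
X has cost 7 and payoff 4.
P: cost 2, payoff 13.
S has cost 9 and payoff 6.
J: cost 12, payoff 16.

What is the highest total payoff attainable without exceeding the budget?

This is an integer program with binary decision variables.
Take H, P, and S: cost 6 + 2 + 9 = 17 ≤ 19, payoff 13 + 13 + 6 = 32.
No other feasible combination does better.

32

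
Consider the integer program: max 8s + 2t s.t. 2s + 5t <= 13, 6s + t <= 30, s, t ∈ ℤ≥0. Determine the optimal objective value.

40

(s,t)=(5,0): 2·5+5·0=10≤13, 6·5+1·0=30≤30, objective 40.
(s,t)=(4,1): 2·4+5·1=13≤13, 6·4+1·1=25≤30, objective 34.
(s,t)=(4,0): 2·4+5·0=8≤13, 6·4+1·0=24≤30, objective 32.
Maximum is 40 at (s,t)=(5,0).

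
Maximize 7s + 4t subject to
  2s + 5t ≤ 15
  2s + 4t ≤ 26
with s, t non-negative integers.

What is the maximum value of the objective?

49

(s,t)=(7,0): 2·7+5·0=14≤15, 2·7+4·0=14≤26, objective 49.
(s,t)=(6,0): 2·6+5·0=12≤15, 2·6+4·0=12≤26, objective 42.
Maximum is 49 at (s,t)=(7,0).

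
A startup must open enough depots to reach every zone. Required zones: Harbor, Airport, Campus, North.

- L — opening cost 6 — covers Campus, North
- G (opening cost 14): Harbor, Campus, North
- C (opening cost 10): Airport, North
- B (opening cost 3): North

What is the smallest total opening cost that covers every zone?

The greedy cost-per-new-zone heuristic would pick L, C, and G for 30, but a cheaper cover exists.
Choose G and C: together they cover Harbor, Airport, Campus, North — every zone.
Total opening cost: 14 + 10 = 24.
No cover costs less than 24.

24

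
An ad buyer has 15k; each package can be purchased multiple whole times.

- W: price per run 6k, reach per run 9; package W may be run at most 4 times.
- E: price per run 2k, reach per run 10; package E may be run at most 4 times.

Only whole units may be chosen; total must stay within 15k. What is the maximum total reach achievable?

49

Take 1×W and 4×E: price 14 ≤ 15, reach 1·9 + 4·10 = 49.
E has the best ratio (10/2) and is taken to its limit of 4; remaining capacity is filled optimally with the others.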